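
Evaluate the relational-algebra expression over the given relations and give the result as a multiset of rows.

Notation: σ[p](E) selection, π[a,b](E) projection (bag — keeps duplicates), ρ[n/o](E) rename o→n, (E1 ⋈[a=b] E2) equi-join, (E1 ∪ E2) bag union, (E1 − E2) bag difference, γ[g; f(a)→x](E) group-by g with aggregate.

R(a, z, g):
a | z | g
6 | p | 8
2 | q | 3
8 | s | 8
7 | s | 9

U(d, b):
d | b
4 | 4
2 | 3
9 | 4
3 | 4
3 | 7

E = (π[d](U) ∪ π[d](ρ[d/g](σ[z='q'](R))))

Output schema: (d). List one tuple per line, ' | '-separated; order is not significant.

Stepwise |·|:
  U → 5
  π[d](U) → 5
  R → 4
  σ[z='q'](R) → 1
  ρ[d/g](σ[z='q'](R)) → 1
  π[d](ρ[d/g](σ[z='q'](R))) → 1
  (π[d](U) ∪ π[d](ρ[d/g](σ[z='q'](R)))) → 6

== RESULT ==
d
2
3
3
3
4
9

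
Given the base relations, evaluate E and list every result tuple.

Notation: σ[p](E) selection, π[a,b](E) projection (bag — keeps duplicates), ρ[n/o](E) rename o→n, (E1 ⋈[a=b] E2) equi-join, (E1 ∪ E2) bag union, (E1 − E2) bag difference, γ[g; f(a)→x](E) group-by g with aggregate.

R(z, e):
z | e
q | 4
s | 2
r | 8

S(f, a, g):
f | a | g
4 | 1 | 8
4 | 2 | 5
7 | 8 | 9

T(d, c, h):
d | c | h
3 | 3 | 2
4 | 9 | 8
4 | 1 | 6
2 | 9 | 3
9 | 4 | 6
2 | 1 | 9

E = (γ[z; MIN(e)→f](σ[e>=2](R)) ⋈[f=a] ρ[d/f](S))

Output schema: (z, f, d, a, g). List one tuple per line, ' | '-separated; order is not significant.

Per-node cardinality:
  R → 3
  σ[e>=2](R) → 3
  γ[z; MIN(e)→f](σ[e>=2](R)) → 3
  S → 3
  ρ[d/f](S) → 3
  (γ[z; MIN(e)→f](σ[e>=2](R)) ⋈[f=a] ρ[d/f](S)) → 2

== RESULT ==
z | f | d | a | g
r | 8 | 7 | 8 | 9
s | 2 | 4 | 2 | 5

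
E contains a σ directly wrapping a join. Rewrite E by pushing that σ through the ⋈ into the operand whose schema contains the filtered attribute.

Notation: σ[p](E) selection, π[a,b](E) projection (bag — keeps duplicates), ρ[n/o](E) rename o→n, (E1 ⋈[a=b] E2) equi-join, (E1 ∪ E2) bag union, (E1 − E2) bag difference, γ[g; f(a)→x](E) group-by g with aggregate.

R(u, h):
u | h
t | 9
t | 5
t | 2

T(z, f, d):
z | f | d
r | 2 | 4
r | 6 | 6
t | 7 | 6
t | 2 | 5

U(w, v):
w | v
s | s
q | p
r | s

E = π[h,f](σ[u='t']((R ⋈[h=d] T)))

σ filters on u, owned by the left side.
E' = π[h,f]((σ[u='t'](R) ⋈[h=d] T))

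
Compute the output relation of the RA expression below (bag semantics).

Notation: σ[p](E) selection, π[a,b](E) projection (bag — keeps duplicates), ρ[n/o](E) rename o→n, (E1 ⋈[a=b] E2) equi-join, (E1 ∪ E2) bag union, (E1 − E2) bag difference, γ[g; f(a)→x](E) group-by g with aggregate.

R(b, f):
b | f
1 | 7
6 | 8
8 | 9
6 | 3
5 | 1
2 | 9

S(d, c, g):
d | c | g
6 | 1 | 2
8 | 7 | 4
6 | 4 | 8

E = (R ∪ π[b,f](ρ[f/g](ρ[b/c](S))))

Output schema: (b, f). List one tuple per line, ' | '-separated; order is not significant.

Row counts bottom-up:
  R → 6
  S → 3
  ρ[b/c](S) → 3
  ρ[f/g](ρ[b/c](S)) → 3
  π[b,f](ρ[f/g](ρ[b/c](S))) → 3
  (R ∪ π[b,f](ρ[f/g](ρ[b/c](S)))) → 9

== RESULT ==
b | f
1 | 2
1 | 7
2 | 9
4 | 8
5 | 1
6 | 3
6 | 8
7 | 4
8 | 9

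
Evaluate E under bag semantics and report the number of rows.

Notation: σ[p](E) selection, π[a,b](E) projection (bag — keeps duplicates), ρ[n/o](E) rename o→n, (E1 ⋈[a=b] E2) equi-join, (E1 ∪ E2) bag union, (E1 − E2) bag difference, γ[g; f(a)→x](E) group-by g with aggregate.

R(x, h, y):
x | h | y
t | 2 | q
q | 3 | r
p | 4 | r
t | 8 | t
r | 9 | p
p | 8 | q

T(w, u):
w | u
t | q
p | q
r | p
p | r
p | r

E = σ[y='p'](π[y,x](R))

Row counts bottom-up:
  R → 6
  π[y,x](R) → 6
  σ[y='p'](π[y,x](R)) → 1

|E| = 1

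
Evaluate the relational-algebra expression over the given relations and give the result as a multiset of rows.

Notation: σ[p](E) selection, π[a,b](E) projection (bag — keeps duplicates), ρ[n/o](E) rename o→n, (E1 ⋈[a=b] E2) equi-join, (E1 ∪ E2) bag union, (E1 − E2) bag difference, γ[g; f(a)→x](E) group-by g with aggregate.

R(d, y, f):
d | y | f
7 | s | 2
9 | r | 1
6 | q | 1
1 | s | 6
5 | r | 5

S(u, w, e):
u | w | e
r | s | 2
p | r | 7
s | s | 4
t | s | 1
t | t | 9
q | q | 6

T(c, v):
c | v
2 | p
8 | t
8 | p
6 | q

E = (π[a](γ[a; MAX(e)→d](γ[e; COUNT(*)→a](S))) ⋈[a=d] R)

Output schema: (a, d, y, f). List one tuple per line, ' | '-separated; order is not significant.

Row counts bottom-up:
  S → 6
  γ[e; COUNT(*)→a](S) → 6
  γ[a; MAX(e)→d](γ[e; COUNT(*)→a](S)) → 1
  π[a](γ[a; MAX(e)→d](γ[e; COUNT(*)→a](S))) → 1
  R → 5
  (π[a](γ[a; MAX(e)→d](γ[e; COUNT(*)→a](S))) ⋈[a=d] R) → 1

== RESULT ==
a | d | y | f
1 | 1 | s | 6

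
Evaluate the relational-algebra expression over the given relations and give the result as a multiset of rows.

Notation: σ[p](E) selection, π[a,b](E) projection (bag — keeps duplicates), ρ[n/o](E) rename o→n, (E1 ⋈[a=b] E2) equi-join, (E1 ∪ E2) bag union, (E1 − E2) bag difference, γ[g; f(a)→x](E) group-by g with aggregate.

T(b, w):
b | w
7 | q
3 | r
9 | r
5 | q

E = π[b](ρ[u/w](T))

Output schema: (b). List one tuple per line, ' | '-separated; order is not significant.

Subexpression sizes:
  T → 4
  ρ[u/w](T) → 4
  π[b](ρ[u/w](T)) → 4

== RESULT ==
b
3
5
7
9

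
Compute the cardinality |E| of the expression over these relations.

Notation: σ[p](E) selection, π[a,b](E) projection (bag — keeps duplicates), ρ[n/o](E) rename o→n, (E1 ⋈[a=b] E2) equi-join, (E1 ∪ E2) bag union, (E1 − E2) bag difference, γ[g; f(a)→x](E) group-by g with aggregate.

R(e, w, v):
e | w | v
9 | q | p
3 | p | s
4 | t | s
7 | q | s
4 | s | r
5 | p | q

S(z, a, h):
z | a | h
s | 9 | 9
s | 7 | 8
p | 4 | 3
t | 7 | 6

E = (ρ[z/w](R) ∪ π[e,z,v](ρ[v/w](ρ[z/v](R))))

Per-node cardinality:
  R → 6
  ρ[z/w](R) → 6
  R → 6
  ρ[z/v](R) → 6
  ρ[v/w](ρ[z/v](R)) → 6
  π[e,z,v](ρ[v/w](ρ[z/v](R))) → 6
  (ρ[z/w](R) ∪ π[e,z,v](ρ[v/w](ρ[z/v](R)))) → 12

|E| = 12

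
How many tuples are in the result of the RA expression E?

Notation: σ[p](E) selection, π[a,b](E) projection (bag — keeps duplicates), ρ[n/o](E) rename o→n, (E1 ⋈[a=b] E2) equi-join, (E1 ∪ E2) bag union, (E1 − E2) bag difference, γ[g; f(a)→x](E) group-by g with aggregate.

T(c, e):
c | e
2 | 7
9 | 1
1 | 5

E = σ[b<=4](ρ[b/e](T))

Per-node cardinality:
  T → 3
  ρ[b/e](T) → 3
  σ[b<=4](ρ[b/e](T)) → 1

|E| = 1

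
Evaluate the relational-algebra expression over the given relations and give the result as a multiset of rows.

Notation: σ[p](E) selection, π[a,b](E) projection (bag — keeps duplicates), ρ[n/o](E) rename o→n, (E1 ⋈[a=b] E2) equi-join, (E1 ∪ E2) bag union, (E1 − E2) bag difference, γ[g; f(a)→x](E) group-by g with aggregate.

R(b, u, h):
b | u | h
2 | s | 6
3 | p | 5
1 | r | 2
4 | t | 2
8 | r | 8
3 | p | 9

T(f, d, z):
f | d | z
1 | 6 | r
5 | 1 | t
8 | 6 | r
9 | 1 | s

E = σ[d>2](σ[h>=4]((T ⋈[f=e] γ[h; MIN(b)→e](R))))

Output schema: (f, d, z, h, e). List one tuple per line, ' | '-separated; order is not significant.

Row counts bottom-up:
  T → 4
  R → 6
  γ[h; MIN(b)→e](R) → 5
  (T ⋈[f=e] γ[h; MIN(b)→e](R)) → 2
  σ[h>=4]((T ⋈[f=e] γ[h; MIN(b)→e](R))) → 1
  σ[d>2](σ[h>=4]((T ⋈[f=e] γ[h; MIN(b)→e](R)))) → 1

== RESULT ==
f | d | z | h | e
8 | 6 | r | 8 | 8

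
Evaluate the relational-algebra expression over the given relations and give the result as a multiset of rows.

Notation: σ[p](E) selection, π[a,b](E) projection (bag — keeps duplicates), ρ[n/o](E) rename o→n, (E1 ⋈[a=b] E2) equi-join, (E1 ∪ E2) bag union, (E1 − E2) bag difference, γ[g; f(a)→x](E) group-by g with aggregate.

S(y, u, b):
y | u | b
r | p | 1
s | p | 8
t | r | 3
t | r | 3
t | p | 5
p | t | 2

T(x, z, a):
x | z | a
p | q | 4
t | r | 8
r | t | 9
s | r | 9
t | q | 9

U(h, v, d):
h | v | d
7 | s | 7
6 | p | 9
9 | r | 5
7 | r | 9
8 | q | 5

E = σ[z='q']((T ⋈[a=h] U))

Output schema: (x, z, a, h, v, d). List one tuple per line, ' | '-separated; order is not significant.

Per-node cardinality:
  T → 5
  U → 5
  (T ⋈[a=h] U) → 4
  σ[z='q']((T ⋈[a=h] U)) → 1

== RESULT ==
x | z | a | h | v | d
t | q | 9 | 9 | r | 5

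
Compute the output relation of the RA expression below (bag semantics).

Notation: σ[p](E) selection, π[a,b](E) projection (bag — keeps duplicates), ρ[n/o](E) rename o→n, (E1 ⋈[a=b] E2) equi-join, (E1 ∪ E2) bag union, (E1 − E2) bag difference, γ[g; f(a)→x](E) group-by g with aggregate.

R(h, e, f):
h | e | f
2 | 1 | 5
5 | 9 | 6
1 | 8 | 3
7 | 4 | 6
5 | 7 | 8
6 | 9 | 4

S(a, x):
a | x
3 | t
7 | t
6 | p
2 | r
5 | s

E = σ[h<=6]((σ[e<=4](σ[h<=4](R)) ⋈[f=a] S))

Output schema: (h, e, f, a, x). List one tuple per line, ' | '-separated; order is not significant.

Stepwise |·|:
  R → 6
  σ[h<=4](R) → 2
  σ[e<=4](σ[h<=4](R)) → 1
  S → 5
  (σ[e<=4](σ[h<=4](R)) ⋈[f=a] S) → 1
  σ[h<=6]((σ[e<=4](σ[h<=4](R)) ⋈[f=a] S)) → 1

== RESULT ==
h | e | f | a | x
2 | 1 | 5 | 5 | s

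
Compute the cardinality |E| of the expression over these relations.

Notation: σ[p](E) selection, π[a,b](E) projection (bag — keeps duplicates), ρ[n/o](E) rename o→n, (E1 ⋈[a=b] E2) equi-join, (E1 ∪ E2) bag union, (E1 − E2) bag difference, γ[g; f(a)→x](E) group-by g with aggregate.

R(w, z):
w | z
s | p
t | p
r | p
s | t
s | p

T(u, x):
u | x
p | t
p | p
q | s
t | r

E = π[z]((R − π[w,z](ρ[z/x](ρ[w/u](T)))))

Stepwise |·|:
  R → 5
  T → 4
  ρ[w/u](T) → 4
  ρ[z/x](ρ[w/u](T)) → 4
  π[w,z](ρ[z/x](ρ[w/u](T))) → 4
  (R − π[w,z](ρ[z/x](ρ[w/u](T)))) → 5
  π[z]((R − π[w,z](ρ[z/x](ρ[w/u](T))))) → 5

|E| = 5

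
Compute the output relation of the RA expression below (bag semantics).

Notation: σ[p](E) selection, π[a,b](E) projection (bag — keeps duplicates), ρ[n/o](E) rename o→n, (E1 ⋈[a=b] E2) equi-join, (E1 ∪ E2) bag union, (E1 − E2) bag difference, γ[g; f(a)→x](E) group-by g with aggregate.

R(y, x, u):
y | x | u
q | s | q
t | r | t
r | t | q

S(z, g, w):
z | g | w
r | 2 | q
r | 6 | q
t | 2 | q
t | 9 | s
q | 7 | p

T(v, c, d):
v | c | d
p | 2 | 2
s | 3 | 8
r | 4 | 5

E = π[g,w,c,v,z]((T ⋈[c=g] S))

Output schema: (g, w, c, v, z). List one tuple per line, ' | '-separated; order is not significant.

Row counts bottom-up:
  T → 3
  S → 5
  (T ⋈[c=g] S) → 2
  π[g,w,c,v,z]((T ⋈[c=g] S)) → 2

== RESULT ==
g | w | c | v | z
2 | q | 2 | p | r
2 | q | 2 | p | t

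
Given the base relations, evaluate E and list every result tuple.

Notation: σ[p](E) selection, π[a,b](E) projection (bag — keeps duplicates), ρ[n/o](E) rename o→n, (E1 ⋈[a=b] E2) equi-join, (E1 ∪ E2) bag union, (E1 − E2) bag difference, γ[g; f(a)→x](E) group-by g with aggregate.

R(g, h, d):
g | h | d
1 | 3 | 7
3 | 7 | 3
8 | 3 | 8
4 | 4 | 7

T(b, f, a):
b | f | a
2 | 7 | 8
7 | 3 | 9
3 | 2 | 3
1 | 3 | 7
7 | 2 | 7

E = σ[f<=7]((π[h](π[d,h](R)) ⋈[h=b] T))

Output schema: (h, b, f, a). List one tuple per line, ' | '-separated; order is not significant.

Subexpression sizes:
  R → 4
  π[d,h](R) → 4
  π[h](π[d,h](R)) → 4
  T → 5
  (π[h](π[d,h](R)) ⋈[h=b] T) → 4
  σ[f<=7]((π[h](π[d,h](R)) ⋈[h=b] T)) → 4

== RESULT ==
h | b | f | a
3 | 3 | 2 | 3
3 | 3 | 2 | 3
7 | 7 | 2 | 7
7 | 7 | 3 | 9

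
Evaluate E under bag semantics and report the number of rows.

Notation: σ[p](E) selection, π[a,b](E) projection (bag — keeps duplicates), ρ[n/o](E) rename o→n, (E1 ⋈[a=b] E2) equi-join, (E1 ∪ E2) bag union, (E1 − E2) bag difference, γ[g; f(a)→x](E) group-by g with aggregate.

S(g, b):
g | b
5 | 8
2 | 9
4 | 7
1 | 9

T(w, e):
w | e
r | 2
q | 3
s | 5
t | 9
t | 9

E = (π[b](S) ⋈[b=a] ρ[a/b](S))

Stepwise |·|:
  S → 4
  π[b](S) → 4
  S → 4
  ρ[a/b](S) → 4
  (π[b](S) ⋈[b=a] ρ[a/b](S)) → 6

|E| = 6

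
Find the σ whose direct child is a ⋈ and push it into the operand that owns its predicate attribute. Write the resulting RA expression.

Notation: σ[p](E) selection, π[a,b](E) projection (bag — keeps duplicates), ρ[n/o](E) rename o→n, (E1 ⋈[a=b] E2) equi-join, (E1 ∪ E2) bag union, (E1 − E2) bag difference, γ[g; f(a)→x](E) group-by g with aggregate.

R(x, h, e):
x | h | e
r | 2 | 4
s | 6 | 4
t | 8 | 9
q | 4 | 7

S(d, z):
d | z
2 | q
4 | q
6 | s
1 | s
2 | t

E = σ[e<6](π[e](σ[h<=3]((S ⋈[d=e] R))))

σ filters on h, owned by the right side.
E' = σ[e<6](π[e]((S ⋈[d=e] σ[h<=3](R))))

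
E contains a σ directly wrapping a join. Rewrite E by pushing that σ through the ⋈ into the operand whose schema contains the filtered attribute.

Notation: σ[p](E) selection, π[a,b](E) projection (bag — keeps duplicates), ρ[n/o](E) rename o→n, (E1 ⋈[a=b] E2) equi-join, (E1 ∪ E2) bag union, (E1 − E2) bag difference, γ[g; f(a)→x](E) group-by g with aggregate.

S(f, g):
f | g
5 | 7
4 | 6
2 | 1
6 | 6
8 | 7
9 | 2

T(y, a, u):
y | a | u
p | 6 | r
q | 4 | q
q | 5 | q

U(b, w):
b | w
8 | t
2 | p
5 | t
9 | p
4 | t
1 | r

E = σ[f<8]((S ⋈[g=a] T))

σ filters on f, owned by the left side.
E' = (σ[f<8](S) ⋈[g=a] T)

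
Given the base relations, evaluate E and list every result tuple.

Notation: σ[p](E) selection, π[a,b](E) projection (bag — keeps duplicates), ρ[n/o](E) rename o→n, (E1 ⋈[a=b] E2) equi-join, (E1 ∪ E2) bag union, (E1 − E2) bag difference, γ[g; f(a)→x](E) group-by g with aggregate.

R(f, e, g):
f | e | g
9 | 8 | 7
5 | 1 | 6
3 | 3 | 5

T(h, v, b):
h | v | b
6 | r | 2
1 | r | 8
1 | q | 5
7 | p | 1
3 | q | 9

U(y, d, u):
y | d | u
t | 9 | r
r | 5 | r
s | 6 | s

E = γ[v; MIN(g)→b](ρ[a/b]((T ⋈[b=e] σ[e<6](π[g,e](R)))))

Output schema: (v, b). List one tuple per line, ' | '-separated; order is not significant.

Subexpression sizes:
  T → 5
  R → 3
  π[g,e](R) → 3
  σ[e<6](π[g,e](R)) → 2
  (T ⋈[b=e] σ[e<6](π[g,e](R))) → 1
  ρ[a/b]((T ⋈[b=e] σ[e<6](π[g,e](R)))) → 1
  γ[v; MIN(g)→b](ρ[a/b]((T ⋈[b=e] σ[e<6](π[g,e](R))))) → 1

== RESULT ==
v | b
p | 6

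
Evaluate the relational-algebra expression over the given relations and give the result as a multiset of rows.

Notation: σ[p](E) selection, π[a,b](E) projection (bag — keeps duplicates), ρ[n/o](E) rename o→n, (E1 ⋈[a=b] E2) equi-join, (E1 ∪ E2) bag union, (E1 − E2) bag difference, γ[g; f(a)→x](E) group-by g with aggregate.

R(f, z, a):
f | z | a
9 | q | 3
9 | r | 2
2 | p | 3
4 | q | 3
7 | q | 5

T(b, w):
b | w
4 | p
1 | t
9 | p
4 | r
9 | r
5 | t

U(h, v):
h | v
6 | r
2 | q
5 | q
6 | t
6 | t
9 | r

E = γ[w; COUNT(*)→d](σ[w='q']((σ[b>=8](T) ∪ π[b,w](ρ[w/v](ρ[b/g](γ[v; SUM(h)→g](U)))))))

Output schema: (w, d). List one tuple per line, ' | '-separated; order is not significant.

Per-node cardinality:
  T → 6
  σ[b>=8](T) → 2
  U → 6
  γ[v; SUM(h)→g](U) → 3
  ρ[b/g](γ[v; SUM(h)→g](U)) → 3
  ρ[w/v](ρ[b/g](γ[v; SUM(h)→g](U))) → 3
  π[b,w](ρ[w/v](ρ[b/g](γ[v; SUM(h)→g](U)))) → 3
  (σ[b>=8](T) ∪ π[b,w](ρ[w/v](ρ[b/g](γ[v; SUM(h)→g](U))))) → 5
  σ[w='q']((σ[b>=8](T) ∪ π[b,w](ρ[w/v](ρ[b/g](γ[v; SUM(h)→g](U)))))) → 1
  γ[w; COUNT(*)→d](σ[w='q']((σ[b>=8](T) ∪ π[b,w](ρ[w/v](ρ[b/g](γ[v; SUM(h)→g](U))))))) → 1

== RESULT ==
w | d
q | 1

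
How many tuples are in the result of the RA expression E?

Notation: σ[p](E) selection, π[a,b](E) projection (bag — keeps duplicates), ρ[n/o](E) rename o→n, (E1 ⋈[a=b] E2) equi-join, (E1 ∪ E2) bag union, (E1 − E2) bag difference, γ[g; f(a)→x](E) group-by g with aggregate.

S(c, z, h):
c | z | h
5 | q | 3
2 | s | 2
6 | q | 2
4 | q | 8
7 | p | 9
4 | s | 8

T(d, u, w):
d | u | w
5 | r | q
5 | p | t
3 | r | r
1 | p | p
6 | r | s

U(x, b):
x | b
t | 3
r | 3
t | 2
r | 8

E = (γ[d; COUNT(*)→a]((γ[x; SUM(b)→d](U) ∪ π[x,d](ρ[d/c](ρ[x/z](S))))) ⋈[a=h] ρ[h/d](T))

Per-node cardinality:
  U → 4
  γ[x; SUM(b)→d](U) → 2
  S → 6
  ρ[x/z](S) → 6
  ρ[d/c](ρ[x/z](S)) → 6
  π[x,d](ρ[d/c](ρ[x/z](S))) → 6
  (γ[x; SUM(b)→d](U) ∪ π[x,d](ρ[d/c](ρ[x/z](S)))) → 8
  γ[d; COUNT(*)→a]((γ[x; SUM(b)→d](U) ∪ π[x,d](ρ[d/c](ρ[x/z](S))))) → 6
  T → 5
  ρ[h/d](T) → 5
  (γ[d; COUNT(*)→a]((γ[x; SUM(b)→d](U) ∪ π[x,d](ρ[d/c](ρ[x/z](S))))) ⋈[a=h] ρ[h/d](T)) → 4

|E| = 4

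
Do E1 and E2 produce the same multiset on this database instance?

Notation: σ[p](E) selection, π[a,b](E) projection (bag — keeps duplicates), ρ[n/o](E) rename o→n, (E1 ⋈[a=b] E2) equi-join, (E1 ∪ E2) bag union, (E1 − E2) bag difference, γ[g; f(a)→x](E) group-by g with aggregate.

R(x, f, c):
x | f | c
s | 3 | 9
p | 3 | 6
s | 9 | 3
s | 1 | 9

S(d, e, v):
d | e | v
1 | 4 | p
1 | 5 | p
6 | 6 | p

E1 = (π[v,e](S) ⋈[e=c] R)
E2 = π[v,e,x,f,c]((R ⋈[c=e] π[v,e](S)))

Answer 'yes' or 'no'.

E1 stepwise |·|:
  S → 3
  π[v,e](S) → 3
  R → 4
  (π[v,e](S) ⋈[e=c] R) → 1
E2 stepwise |·|:
  R → 4
  S → 3
  π[v,e](S) → 3
  (R ⋈[c=e] π[v,e](S)) → 1
  π[v,e,x,f,c]((R ⋈[c=e] π[v,e](S))) → 1

E1 and E2 produce the same multiset:
v | e | x | f | c
p | 6 | p | 3 | 6

yes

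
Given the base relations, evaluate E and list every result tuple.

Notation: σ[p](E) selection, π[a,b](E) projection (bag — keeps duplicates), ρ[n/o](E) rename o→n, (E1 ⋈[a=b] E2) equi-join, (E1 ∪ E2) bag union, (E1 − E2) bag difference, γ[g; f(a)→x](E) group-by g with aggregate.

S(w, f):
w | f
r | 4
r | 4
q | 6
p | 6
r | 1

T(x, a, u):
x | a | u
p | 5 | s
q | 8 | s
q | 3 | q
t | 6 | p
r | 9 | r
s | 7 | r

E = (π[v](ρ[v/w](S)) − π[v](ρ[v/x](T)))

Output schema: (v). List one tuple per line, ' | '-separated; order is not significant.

Row counts bottom-up:
  S → 5
  ρ[v/w](S) → 5
  π[v](ρ[v/w](S)) → 5
  T → 6
  ρ[v/x](T) → 6
  π[v](ρ[v/x](T)) → 6
  (π[v](ρ[v/w](S)) − π[v](ρ[v/x](T))) → 2

== RESULT ==
v
r
r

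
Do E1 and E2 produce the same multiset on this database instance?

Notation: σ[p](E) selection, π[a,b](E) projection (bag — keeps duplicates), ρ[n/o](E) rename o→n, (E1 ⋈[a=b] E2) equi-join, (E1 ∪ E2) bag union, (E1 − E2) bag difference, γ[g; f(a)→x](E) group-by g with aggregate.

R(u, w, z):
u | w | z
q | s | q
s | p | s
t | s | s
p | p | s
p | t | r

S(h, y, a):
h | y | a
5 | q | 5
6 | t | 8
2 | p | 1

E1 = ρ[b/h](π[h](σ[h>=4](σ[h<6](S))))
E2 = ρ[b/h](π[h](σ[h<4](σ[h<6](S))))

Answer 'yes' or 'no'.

E1 subexpression sizes:
  S → 3
  σ[h<6](S) → 2
  σ[h>=4](σ[h<6](S)) → 1
  π[h](σ[h>=4](σ[h<6](S))) → 1
  ρ[b/h](π[h](σ[h>=4](σ[h<6](S)))) → 1
E2 subexpression sizes:
  S → 3
  σ[h<6](S) → 2
  σ[h<4](σ[h<6](S)) → 1
  π[h](σ[h<4](σ[h<6](S))) → 1
  ρ[b/h](π[h](σ[h<4](σ[h<6](S)))) → 1

E1 result:
b
5
E2 result:
b
2
Witness: (2,) appears 0× in E1 but 1× in E2.

no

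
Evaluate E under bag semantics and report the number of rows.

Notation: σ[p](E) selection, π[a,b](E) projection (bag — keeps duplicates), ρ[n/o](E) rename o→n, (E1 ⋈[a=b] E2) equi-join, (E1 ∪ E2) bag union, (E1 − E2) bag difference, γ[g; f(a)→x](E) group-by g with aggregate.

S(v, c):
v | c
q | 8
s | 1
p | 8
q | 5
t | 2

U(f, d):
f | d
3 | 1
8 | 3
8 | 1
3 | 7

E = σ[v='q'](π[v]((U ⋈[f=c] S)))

Per-node cardinality:
  U → 4
  S → 5
  (U ⋈[f=c] S) → 4
  π[v]((U ⋈[f=c] S)) → 4
  σ[v='q'](π[v]((U ⋈[f=c] S))) → 2

|E| = 2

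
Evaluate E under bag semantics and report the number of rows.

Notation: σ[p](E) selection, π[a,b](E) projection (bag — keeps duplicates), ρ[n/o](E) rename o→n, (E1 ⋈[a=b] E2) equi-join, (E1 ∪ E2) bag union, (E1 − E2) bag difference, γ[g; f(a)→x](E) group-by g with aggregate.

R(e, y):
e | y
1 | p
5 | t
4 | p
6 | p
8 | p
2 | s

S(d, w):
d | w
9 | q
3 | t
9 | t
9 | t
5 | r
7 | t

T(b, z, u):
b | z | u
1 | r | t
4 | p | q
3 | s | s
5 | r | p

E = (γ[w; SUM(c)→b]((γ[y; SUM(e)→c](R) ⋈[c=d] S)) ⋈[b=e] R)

Per-node cardinality:
  R → 6
  γ[y; SUM(e)→c](R) → 3
  S → 6
  (γ[y; SUM(e)→c](R) ⋈[c=d] S) → 1
  γ[w; SUM(c)→b]((γ[y; SUM(e)→c](R) ⋈[c=d] S)) → 1
  R → 6
  (γ[w; SUM(c)→b]((γ[y; SUM(e)→c](R) ⋈[c=d] S)) ⋈[b=e] R) → 1

|E| = 1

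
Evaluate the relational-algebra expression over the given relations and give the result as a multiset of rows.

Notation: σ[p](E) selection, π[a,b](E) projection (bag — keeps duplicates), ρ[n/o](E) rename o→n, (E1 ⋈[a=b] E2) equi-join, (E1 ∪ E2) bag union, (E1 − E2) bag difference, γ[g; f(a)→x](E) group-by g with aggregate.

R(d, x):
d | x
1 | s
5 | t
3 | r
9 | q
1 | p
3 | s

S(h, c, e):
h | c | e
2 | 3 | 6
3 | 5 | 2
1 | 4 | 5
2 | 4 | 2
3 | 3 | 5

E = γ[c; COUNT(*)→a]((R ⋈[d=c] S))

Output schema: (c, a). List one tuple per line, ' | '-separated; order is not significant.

Stepwise |·|:
  R → 6
  S → 5
  (R ⋈[d=c] S) → 5
  γ[c; COUNT(*)→a]((R ⋈[d=c] S)) → 2

== RESULT ==
c | a
3 | 4
5 | 1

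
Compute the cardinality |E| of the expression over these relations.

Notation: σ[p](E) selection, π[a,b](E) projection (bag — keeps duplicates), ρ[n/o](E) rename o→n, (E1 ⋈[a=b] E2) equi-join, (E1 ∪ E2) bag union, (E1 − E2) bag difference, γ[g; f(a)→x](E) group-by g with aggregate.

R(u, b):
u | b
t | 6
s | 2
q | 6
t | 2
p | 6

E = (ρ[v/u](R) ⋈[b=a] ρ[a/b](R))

Stepwise |·|:
  R → 5
  ρ[v/u](R) → 5
  R → 5
  ρ[a/b](R) → 5
  (ρ[v/u](R) ⋈[b=a] ρ[a/b](R)) → 13

|E| = 13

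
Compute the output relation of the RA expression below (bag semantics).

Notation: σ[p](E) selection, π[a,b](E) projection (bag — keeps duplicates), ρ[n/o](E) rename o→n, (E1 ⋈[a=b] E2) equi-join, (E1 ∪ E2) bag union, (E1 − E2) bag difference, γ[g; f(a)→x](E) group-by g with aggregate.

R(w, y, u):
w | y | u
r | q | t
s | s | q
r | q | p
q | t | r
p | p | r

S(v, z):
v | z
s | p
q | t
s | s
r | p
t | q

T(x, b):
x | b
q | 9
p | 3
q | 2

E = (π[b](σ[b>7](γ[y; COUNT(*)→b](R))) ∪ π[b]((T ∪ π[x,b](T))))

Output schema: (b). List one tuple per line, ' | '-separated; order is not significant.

Per-node cardinality:
  R → 5
  γ[y; COUNT(*)→b](R) → 4
  σ[b>7](γ[y; COUNT(*)→b](R)) → 0
  π[b](σ[b>7](γ[y; COUNT(*)→b](R))) → 0
  T → 3
  T → 3
  π[x,b](T) → 3
  (T ∪ π[x,b](T)) → 6
  π[b]((T ∪ π[x,b](T))) → 6
  (π[b](σ[b>7](γ[y; COUNT(*)→b](R))) ∪ π[b]((T ∪ π[x,b](T)))) → 6

== RESULT ==
b
2
2
3
3
9
9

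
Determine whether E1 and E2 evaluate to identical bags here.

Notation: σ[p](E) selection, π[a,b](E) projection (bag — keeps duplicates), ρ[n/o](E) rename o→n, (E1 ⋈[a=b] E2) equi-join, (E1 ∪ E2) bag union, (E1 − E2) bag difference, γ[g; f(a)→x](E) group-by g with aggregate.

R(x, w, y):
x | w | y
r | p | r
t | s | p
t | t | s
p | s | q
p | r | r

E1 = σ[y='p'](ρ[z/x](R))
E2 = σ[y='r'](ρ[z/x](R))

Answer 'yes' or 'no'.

E1 per-node cardinality:
  R → 5
  ρ[z/x](R) → 5
  σ[y='p'](ρ[z/x](R)) → 1
E2 per-node cardinality:
  R → 5
  ρ[z/x](R) → 5
  σ[y='r'](ρ[z/x](R)) → 2

E1 result:
z | w | y
t | s | p
E2 result:
z | w | y
p | r | r
r | p | r
Witness: ('r', 'p', 'r') appears 0× in E1 but 1× in E2.

no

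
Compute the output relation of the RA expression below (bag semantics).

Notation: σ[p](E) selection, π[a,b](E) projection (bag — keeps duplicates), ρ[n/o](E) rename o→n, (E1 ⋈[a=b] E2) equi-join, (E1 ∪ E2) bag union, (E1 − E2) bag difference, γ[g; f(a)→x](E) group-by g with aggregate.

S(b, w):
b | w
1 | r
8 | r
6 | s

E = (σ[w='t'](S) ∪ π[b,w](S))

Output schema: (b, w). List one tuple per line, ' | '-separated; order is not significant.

Subexpression sizes:
  S → 3
  σ[w='t'](S) → 0
  S → 3
  π[b,w](S) → 3
  (σ[w='t'](S) ∪ π[b,w](S)) → 3

== RESULT ==
b | w
1 | r
6 | s
8 | r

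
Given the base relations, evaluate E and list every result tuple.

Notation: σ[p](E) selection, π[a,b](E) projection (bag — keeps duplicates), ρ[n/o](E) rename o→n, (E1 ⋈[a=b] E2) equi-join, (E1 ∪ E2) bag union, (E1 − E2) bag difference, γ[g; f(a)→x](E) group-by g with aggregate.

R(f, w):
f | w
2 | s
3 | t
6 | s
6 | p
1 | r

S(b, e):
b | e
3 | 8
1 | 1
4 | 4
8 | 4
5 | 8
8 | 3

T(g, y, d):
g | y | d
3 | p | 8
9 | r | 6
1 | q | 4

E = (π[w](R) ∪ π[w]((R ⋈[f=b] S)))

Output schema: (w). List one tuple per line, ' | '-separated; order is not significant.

Row counts bottom-up:
  R → 5
  π[w](R) → 5
  R → 5
  S → 6
  (R ⋈[f=b] S) → 2
  π[w]((R ⋈[f=b] S)) → 2
  (π[w](R) ∪ π[w]((R ⋈[f=b] S))) → 7

== RESULT ==
w
p
r
r
s
s
t
t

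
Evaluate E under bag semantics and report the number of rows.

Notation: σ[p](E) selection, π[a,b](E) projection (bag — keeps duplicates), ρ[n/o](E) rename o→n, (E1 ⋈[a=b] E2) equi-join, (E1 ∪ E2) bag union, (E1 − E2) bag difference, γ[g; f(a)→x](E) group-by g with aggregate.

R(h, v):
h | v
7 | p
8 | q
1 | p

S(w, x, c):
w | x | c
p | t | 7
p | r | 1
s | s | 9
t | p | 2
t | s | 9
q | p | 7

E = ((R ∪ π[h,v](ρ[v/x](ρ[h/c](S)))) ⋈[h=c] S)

Subexpression sizes:
  R → 3
  S → 6
  ρ[h/c](S) → 6
  ρ[v/x](ρ[h/c](S)) → 6
  π[h,v](ρ[v/x](ρ[h/c](S))) → 6
  (R ∪ π[h,v](ρ[v/x](ρ[h/c](S)))) → 9
  S → 6
  ((R ∪ π[h,v](ρ[v/x](ρ[h/c](S)))) ⋈[h=c] S) → 13

|E| = 13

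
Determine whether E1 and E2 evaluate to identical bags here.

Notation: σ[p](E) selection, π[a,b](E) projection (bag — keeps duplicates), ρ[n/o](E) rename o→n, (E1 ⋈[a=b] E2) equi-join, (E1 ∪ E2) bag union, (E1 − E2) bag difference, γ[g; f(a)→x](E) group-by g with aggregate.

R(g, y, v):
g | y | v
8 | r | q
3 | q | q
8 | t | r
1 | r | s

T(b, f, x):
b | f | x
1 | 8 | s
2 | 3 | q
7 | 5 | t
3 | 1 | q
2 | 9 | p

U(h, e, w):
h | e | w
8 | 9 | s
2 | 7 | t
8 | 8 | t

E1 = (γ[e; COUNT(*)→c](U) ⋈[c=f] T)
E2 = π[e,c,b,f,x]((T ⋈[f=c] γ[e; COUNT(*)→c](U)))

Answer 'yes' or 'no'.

E1 per-node cardinality:
  U → 3
  γ[e; COUNT(*)→c](U) → 3
  T → 5
  (γ[e; COUNT(*)→c](U) ⋈[c=f] T) → 3
E2 per-node cardinality:
  T → 5
  U → 3
  γ[e; COUNT(*)→c](U) → 3
  (T ⋈[f=c] γ[e; COUNT(*)→c](U)) → 3
  π[e,c,b,f,x]((T ⋈[f=c] γ[e; COUNT(*)→c](U))) → 3

E1 and E2 produce the same multiset:
e | c | b | f | x
7 | 1 | 3 | 1 | q
8 | 1 | 3 | 1 | q
9 | 1 | 3 | 1 | q

yes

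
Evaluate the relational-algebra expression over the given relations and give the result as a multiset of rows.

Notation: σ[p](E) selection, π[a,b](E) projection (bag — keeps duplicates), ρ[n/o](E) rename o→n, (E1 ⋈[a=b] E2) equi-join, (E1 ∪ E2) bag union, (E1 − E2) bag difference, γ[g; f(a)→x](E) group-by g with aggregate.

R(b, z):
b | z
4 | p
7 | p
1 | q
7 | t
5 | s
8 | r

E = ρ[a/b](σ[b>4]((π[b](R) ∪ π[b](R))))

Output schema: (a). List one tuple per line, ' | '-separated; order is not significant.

Per-node cardinality:
  R → 6
  π[b](R) → 6
  R → 6
  π[b](R) → 6
  (π[b](R) ∪ π[b](R)) → 12
  σ[b>4]((π[b](R) ∪ π[b](R))) → 8
  ρ[a/b](σ[b>4]((π[b](R) ∪ π[b](R)))) → 8

== RESULT ==
a
5
5
7
7
7
7
8
8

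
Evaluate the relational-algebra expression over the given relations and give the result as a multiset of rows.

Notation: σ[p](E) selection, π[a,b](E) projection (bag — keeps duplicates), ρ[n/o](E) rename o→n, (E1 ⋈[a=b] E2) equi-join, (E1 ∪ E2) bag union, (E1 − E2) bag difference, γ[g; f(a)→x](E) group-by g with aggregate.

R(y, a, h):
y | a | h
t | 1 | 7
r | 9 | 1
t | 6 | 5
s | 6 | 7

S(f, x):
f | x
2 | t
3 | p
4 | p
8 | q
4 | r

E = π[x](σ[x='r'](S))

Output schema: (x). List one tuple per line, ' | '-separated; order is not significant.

Subexpression sizes:
  S → 5
  σ[x='r'](S) → 1
  π[x](σ[x='r'](S)) → 1

== RESULT ==
x
r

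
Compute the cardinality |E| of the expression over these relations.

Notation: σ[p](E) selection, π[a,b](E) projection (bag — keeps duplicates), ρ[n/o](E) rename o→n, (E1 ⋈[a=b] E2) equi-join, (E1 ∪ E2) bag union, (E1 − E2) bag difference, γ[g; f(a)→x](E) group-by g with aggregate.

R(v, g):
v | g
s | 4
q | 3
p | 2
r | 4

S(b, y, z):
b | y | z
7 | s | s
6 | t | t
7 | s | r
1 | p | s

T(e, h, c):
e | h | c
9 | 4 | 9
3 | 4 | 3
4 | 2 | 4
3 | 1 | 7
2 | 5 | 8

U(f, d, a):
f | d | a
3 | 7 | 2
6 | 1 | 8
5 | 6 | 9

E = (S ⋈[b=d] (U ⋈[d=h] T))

Row counts bottom-up:
  S → 4
  U → 3
  T → 5
  (U ⋈[d=h] T) → 1
  (S ⋈[b=d] (U ⋈[d=h] T)) → 1

|E| = 1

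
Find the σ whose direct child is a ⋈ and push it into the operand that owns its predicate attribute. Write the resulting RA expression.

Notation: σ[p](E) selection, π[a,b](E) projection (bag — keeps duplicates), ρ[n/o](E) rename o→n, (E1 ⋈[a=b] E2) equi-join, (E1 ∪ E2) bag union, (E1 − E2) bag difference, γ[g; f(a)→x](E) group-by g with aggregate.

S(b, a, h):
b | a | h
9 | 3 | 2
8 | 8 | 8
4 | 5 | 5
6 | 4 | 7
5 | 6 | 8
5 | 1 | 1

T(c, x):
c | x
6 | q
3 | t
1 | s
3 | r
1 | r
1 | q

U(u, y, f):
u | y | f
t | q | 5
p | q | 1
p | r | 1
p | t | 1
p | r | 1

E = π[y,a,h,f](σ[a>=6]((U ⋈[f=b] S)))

σ filters on a, owned by the right side.
E' = π[y,a,h,f]((U ⋈[f=b] σ[a>=6](S)))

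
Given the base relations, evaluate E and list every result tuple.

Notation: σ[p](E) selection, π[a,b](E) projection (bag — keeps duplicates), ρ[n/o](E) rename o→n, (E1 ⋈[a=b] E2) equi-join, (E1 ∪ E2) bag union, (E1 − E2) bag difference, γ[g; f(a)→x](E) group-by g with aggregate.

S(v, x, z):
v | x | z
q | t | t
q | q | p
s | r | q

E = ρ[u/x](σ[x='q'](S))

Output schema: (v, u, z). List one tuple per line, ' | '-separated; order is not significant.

Row counts bottom-up:
  S → 3
  σ[x='q'](S) → 1
  ρ[u/x](σ[x='q'](S)) → 1

== RESULT ==
v | u | z
q | q | p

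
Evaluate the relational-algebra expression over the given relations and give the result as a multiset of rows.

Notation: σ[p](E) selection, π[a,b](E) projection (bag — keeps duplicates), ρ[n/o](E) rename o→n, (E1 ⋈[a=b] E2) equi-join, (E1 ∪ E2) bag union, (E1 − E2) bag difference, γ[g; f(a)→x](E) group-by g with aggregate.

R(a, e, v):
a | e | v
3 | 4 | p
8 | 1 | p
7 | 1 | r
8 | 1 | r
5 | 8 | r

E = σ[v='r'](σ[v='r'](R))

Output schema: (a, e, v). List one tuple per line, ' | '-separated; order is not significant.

Per-node cardinality:
  R → 5
  σ[v='r'](R) → 3
  σ[v='r'](σ[v='r'](R)) → 3

== RESULT ==
a | e | v
5 | 8 | r
7 | 1 | r
8 | 1 | r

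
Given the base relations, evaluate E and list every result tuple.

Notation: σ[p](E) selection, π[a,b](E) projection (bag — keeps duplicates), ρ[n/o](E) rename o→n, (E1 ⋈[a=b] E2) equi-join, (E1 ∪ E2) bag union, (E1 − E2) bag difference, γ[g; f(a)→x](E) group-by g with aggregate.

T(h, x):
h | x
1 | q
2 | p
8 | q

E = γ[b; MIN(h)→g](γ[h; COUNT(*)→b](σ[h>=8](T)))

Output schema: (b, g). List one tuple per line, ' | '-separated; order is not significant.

Subexpression sizes:
  T → 3
  σ[h>=8](T) → 1
  γ[h; COUNT(*)→b](σ[h>=8](T)) → 1
  γ[b; MIN(h)→g](γ[h; COUNT(*)→b](σ[h>=8](T))) → 1

== RESULT ==
b | g
1 | 8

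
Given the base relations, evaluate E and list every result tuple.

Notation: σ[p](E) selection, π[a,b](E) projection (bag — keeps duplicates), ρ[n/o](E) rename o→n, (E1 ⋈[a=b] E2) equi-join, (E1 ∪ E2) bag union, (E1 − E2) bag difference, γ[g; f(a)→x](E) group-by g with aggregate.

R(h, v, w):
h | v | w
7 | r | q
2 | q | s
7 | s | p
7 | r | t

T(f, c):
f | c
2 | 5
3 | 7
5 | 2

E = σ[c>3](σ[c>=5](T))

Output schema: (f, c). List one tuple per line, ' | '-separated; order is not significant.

Subexpression sizes:
  T → 3
  σ[c>=5](T) → 2
  σ[c>3](σ[c>=5](T)) → 2

== RESULT ==
f | c
2 | 5
3 | 7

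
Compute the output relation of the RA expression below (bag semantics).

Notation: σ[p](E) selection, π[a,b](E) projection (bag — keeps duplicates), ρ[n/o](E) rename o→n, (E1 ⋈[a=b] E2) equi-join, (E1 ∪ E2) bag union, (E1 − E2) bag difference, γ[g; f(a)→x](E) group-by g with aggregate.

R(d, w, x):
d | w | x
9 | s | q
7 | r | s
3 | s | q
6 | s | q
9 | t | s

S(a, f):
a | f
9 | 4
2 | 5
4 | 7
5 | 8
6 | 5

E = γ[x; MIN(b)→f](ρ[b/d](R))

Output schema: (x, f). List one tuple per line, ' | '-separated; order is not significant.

Row counts bottom-up:
  R → 5
  ρ[b/d](R) → 5
  γ[x; MIN(b)→f](ρ[b/d](R)) → 2

== RESULT ==
x | f
q | 3
s | 7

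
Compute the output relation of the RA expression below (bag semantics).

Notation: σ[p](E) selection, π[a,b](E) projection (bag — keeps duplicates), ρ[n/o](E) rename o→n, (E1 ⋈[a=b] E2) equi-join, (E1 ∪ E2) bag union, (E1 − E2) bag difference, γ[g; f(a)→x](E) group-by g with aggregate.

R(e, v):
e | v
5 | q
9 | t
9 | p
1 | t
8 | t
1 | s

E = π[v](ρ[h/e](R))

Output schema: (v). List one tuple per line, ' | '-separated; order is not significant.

Row counts bottom-up:
  R → 6
  ρ[h/e](R) → 6
  π[v](ρ[h/e](R)) → 6

== RESULT ==
v
p
q
s
t
t
t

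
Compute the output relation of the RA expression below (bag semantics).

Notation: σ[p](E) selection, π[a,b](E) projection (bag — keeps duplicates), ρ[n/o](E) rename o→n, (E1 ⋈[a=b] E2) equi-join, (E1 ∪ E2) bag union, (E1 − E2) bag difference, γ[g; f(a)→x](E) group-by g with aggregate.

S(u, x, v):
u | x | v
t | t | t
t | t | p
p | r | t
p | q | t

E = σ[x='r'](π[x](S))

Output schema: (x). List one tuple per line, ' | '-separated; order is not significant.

Row counts bottom-up:
  S → 4
  π[x](S) → 4
  σ[x='r'](π[x](S)) → 1

== RESULT ==
x
r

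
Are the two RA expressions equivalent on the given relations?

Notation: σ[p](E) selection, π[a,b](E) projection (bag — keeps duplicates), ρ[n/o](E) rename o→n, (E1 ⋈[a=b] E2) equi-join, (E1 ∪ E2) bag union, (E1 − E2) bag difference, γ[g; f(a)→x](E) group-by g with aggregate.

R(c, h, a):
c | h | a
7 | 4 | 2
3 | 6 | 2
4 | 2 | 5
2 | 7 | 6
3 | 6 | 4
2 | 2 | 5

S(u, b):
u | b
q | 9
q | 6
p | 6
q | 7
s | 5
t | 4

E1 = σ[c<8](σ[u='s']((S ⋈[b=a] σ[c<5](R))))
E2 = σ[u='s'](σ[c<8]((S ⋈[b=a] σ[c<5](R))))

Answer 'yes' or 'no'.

E1 subexpression sizes:
  S → 6
  R → 6
  σ[c<5](R) → 5
  (S ⋈[b=a] σ[c<5](R)) → 5
  σ[u='s']((S ⋈[b=a] σ[c<5](R))) → 2
  σ[c<8](σ[u='s']((S ⋈[b=a] σ[c<5](R)))) → 2
E2 subexpression sizes:
  S → 6
  R → 6
  σ[c<5](R) → 5
  (S ⋈[b=a] σ[c<5](R)) → 5
  σ[c<8]((S ⋈[b=a] σ[c<5](R))) → 5
  σ[u='s'](σ[c<8]((S ⋈[b=a] σ[c<5](R)))) → 2

E1 and E2 produce the same multiset:
u | b | c | h | a
s | 5 | 2 | 2 | 5
s | 5 | 4 | 2 | 5

yes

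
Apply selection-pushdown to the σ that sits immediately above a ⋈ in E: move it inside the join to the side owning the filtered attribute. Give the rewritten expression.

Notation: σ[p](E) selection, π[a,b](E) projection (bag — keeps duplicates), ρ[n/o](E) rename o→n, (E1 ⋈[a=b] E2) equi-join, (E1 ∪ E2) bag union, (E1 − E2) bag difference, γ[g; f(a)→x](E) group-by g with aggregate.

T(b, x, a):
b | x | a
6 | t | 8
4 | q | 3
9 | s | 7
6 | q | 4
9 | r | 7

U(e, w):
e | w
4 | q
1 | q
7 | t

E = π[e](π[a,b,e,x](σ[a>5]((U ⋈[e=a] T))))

σ filters on a, owned by the right side.
E' = π[e](π[a,b,e,x]((U ⋈[e=a] σ[a>5](T))))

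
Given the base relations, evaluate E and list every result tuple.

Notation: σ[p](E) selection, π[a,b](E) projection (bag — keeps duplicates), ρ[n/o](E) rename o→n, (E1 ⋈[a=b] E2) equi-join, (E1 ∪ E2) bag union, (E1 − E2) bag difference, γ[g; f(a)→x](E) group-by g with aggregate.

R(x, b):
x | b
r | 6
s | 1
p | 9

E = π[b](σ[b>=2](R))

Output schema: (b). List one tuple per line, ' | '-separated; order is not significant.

Row counts bottom-up:
  R → 3
  σ[b>=2](R) → 2
  π[b](σ[b>=2](R)) → 2

== RESULT ==
b
6
9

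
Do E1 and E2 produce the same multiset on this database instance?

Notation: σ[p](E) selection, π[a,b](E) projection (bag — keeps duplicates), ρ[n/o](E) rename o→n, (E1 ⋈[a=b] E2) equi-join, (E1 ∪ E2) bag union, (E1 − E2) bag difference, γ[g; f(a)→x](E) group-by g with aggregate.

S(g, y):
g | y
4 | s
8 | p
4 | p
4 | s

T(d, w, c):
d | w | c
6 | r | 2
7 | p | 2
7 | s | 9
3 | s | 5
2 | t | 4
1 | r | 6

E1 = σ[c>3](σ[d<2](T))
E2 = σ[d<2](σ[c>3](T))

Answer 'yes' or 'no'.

E1 row counts bottom-up:
  T → 6
  σ[d<2](T) → 1
  σ[c>3](σ[d<2](T)) → 1
E2 row counts bottom-up:
  T → 6
  σ[c>3](T) → 4
  σ[d<2](σ[c>3](T)) → 1

E1 and E2 produce the same multiset:
d | w | c
1 | r | 6

yes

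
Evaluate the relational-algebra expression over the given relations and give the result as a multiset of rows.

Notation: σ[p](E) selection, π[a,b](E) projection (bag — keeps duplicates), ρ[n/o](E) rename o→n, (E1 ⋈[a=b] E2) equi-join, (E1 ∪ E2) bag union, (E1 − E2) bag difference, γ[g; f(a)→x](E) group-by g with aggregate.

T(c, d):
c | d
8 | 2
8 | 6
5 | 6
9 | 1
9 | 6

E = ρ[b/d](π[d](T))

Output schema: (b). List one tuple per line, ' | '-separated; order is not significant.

Per-node cardinality:
  T → 5
  π[d](T) → 5
  ρ[b/d](π[d](T)) → 5

== RESULT ==
b
1
2
6
6
6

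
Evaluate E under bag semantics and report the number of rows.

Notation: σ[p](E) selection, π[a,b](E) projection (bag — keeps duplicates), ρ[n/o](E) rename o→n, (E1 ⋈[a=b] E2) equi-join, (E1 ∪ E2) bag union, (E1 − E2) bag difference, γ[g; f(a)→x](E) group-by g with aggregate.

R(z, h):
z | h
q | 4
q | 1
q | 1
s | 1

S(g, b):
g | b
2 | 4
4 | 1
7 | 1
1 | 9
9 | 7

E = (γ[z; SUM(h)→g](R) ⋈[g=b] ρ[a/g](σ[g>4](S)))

Stepwise |·|:
  R → 4
  γ[z; SUM(h)→g](R) → 2
  S → 5
  σ[g>4](S) → 2
  ρ[a/g](σ[g>4](S)) → 2
  (γ[z; SUM(h)→g](R) ⋈[g=b] ρ[a/g](σ[g>4](S))) → 1

|E| = 1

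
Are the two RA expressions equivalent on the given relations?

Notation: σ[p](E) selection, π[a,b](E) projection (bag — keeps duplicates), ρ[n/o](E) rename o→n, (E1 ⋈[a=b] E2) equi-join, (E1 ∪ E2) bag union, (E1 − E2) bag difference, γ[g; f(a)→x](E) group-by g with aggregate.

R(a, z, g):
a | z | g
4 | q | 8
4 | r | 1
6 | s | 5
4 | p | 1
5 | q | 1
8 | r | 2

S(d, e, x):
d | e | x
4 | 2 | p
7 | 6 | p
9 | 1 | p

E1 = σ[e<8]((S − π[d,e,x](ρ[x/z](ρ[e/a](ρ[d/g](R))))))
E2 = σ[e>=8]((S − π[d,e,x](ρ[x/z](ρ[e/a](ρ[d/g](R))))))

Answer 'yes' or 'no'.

E1 per-node cardinality:
  S → 3
  R → 6
  ρ[d/g](R) → 6
  ρ[e/a](ρ[d/g](R)) → 6
  ρ[x/z](ρ[e/a](ρ[d/g](R))) → 6
  π[d,e,x](ρ[x/z](ρ[e/a](ρ[d/g](R)))) → 6
  (S − π[d,e,x](ρ[x/z](ρ[e/a](ρ[d/g](R))))) → 3
  σ[e<8]((S − π[d,e,x](ρ[x/z](ρ[e/a](ρ[d/g](R)))))) → 3
E2 per-node cardinality:
  S → 3
  R → 6
  ρ[d/g](R) → 6
  ρ[e/a](ρ[d/g](R)) → 6
  ρ[x/z](ρ[e/a](ρ[d/g](R))) → 6
  π[d,e,x](ρ[x/z](ρ[e/a](ρ[d/g](R)))) → 6
  (S − π[d,e,x](ρ[x/z](ρ[e/a](ρ[d/g](R))))) → 3
  σ[e>=8]((S − π[d,e,x](ρ[x/z](ρ[e/a](ρ[d/g](R)))))) → 0

E1 result:
d | e | x
4 | 2 | p
7 | 6 | p
9 | 1 | p
E2 result:
d | e | x
(0 rows)
Witness: (7, 6, 'p') appears 1× in E1 but 0× in E2.

no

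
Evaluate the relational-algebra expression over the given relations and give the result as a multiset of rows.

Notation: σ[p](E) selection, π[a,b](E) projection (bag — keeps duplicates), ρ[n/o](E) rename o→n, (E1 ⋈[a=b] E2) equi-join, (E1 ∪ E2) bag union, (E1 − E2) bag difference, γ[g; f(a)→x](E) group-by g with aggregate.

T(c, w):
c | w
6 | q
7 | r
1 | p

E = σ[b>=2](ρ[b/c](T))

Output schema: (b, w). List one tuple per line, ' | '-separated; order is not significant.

Stepwise |·|:
  T → 3
  ρ[b/c](T) → 3
  σ[b>=2](ρ[b/c](T)) → 2

== RESULT ==
b | w
6 | q
7 | r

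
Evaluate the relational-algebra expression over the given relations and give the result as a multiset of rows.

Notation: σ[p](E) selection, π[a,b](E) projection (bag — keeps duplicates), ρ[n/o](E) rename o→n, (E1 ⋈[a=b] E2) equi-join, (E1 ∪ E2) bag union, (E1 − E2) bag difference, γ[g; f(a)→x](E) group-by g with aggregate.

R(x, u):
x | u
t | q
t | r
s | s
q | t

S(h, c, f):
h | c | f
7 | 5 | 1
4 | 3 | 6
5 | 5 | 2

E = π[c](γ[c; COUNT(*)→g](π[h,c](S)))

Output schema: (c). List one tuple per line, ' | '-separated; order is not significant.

Per-node cardinality:
  S → 3
  π[h,c](S) → 3
  γ[c; COUNT(*)→g](π[h,c](S)) → 2
  π[c](γ[c; COUNT(*)→g](π[h,c](S))) → 2

== RESULT ==
c
3
5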